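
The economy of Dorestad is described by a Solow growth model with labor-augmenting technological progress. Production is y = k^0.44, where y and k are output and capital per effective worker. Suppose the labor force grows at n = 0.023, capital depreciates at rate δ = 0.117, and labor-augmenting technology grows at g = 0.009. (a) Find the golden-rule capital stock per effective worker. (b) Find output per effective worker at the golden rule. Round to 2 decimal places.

(a) k_gold ≈ 6.91; (b) y_gold ≈ 2.34

Break-even investment rate: n + g + δ = 0.023 + 0.009 + 0.117 = 0.149.
At the golden rule the marginal product of capital equals n+g+δ: 0.44·k^(0.44−1) = 0.149. Solving, k_gold = (0.44/0.149)^(1/0.56) ≈ 6.9145.
y_gold = 6.9145^0.44 ≈ 2.3415.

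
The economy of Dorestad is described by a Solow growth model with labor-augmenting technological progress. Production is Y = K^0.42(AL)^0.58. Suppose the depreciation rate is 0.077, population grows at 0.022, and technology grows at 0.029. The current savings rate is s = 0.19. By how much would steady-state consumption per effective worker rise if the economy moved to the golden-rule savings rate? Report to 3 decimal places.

n + g + δ = 0.022 + 0.029 + 0.077 = 0.128.
Current steady state (s = 0.19): k* = (0.19/0.128)^(1/0.58) ≈ 1.9759, y* = 1.9759^0.42 ≈ 1.3311, c* = (1−0.19)·1.3311 ≈ 1.0782.
At the golden rule the marginal product of capital equals n+g+δ: 0.42·k^(0.42−1) = 0.128. Solving, k_gold = (0.42/0.128)^(1/0.58) ≈ 7.7575.
y_gold = 7.7575^0.42 ≈ 2.3642, c_gold = y_gold − 0.128·k_gold ≈ 1.3712.
Gain: Δc = 1.3712 − 1.0782 ≈ 0.2930.

Δc ≈ 0.293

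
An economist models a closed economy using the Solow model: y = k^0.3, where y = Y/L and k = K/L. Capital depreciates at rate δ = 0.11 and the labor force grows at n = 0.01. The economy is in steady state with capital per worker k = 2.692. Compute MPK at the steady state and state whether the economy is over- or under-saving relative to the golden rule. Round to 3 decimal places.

The effective depreciation rate is n + δ = 0.01 + 0.11 = 0.12.
MPK = 0.3·k^(0.3−1) = 0.3·2.692^(-0.7) ≈ 0.1500.
MPK > 0.12, so the economy is dynamically efficient (under-saving).

under-saving; MPK ≈ 0.150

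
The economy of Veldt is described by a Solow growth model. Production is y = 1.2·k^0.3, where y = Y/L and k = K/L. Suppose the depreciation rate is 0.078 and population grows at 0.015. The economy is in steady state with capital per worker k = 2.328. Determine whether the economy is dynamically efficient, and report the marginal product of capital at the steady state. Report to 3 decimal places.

The effective depreciation rate is n + δ = 0.015 + 0.078 = 0.093.
MPK = 0.3·1.2·k^(0.3−1) = 0.3·1.2·2.328^(-0.7) ≈ 0.1993.
MPK > 0.093, so the economy is dynamically efficient (under-saving).

dynamically efficient; MPK ≈ 0.199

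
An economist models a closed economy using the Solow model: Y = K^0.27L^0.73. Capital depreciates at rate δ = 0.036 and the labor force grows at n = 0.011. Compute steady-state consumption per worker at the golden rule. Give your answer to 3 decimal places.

Break-even investment rate: n + δ = 0.011 + 0.036 = 0.047.
At the golden rule the marginal product of capital equals n+δ: 0.27·k^(0.27−1) = 0.047. Solving, k_gold = (0.27/0.047)^(1/0.73) ≈ 10.9671.
y_gold = 10.9671^0.27 ≈ 1.9091.
c_gold = y_gold − (n+δ)·k_gold = 1.9091 − 0.047·10.9671 ≈ 1.3936.

c_gold ≈ 1.394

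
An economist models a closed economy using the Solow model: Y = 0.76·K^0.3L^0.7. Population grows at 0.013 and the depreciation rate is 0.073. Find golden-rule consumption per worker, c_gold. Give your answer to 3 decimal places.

Capital per worker breaks even when investment replaces (n + δ)·k; here n + δ = 0.086.
At the golden rule the marginal product of capital equals n+δ: 0.3·0.76·k^(0.3−1) = 0.086. Solving, k_gold = (0.3·0.76/0.086)^(1/0.7) ≈ 4.0263.
y_gold = 0.76·4.0263^0.3 ≈ 1.1542.
c_gold = y_gold − (n+δ)·k_gold = 1.1542 − 0.086·4.0263 ≈ 0.8079.

c_gold ≈ 0.808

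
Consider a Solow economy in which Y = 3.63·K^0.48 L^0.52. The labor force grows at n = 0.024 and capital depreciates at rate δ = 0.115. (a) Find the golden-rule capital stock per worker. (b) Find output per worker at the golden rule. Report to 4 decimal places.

(a) k_gold ≈ 129.3583; (b) y_gold ≈ 37.4600

n + δ = 0.024 + 0.115 = 0.139.
Golden rule sets MPK = n+δ: 0.48·3.63·k^(0.48−1) = 0.139, so k_gold = (0.48·3.63/0.139)^(1/0.52) ≈ 129.3583.
y_gold = 3.63·129.3583^0.48 ≈ 37.4600.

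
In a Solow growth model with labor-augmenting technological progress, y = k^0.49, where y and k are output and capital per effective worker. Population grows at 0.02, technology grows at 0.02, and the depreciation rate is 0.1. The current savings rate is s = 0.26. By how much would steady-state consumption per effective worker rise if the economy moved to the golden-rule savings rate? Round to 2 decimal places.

Break-even investment rate: n + g + δ = 0.02 + 0.02 + 0.1 = 0.14.
Current steady state (s = 0.26): k* = (0.26/0.14)^(1/0.51) ≈ 3.3663, y* = 3.3663^0.49 ≈ 1.8126, c* = (1−0.26)·1.8126 ≈ 1.3413.
Setting f'(k) = n+g+δ gives 0.49·k^(0.49−1) = 0.14, hence k_gold = (0.49/0.14)^(1/0.51) ≈ 11.6627.
y_gold = 11.6627^0.49 ≈ 3.3322, c_gold = y_gold − 0.14·k_gold ≈ 1.6994.
Gain: Δc = 1.6994 − 1.3413 ≈ 0.3581.

Δc ≈ 0.36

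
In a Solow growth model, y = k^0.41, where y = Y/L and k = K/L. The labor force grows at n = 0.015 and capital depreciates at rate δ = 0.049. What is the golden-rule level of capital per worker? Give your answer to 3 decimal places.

k_gold ≈ 23.288

Capital per worker breaks even when investment replaces (n + δ)·k; here n + δ = 0.064.
Golden rule sets MPK = n+δ: 0.41·k^(0.41−1) = 0.064, so k_gold = (0.41/0.064)^(1/0.59) ≈ 23.2876.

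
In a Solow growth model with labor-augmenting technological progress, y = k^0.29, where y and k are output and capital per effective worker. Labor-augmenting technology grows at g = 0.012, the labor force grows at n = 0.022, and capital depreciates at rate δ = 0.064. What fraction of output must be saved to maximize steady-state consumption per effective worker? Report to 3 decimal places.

s_gold = 0.290

The effective depreciation rate is n + g + δ = 0.022 + 0.012 + 0.064 = 0.098.
At the golden rule MPK = n+g+δ, and in any Cobb-Douglas steady state s = (n+g+δ)·k/y = MPK·k/y = capital's share 0.29.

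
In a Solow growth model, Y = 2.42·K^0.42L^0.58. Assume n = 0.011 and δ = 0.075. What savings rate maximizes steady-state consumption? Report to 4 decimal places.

n + δ = 0.011 + 0.075 = 0.086.
At the golden rule MPK = n+δ, and in any Cobb-Douglas steady state s = (n+δ)·k/y = MPK·k/y = capital's share 0.42.

s_gold = 0.4200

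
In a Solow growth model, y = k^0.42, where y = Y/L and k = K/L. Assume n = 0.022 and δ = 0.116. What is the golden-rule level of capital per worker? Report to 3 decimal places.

Break-even investment rate: n + δ = 0.022 + 0.116 = 0.138.
At the golden rule the marginal product of capital equals n+δ: 0.42·k^(0.42−1) = 0.138. Solving, k_gold = (0.42/0.138)^(1/0.58) ≈ 6.8139.

k_gold ≈ 6.814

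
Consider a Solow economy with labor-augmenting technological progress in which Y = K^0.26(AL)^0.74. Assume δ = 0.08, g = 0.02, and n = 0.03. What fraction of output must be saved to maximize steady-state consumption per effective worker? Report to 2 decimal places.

s_gold = 0.26

Break-even investment rate: n + g + δ = 0.03 + 0.02 + 0.08 = 0.13.
At the golden rule MPK = n+g+δ, and in any Cobb-Douglas steady state s = (n+g+δ)·k/y = MPK·k/y = capital's share 0.26.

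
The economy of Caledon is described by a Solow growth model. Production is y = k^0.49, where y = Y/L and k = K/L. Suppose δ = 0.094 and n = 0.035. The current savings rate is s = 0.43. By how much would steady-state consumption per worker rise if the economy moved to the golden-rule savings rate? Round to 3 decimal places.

n + δ = 0.035 + 0.094 = 0.129.
Current steady state (s = 0.43): k* = (0.43/0.129)^(1/0.51) ≈ 10.5987, y* = 10.5987^0.49 ≈ 3.1796, c* = (1−0.43)·3.1796 ≈ 1.8124.
Maximizing c = f(k) − (n+δ)·k gives f'(k) = n+δ, i.e. 0.49·k^(0.49−1) = 0.129, so k_gold = (0.49/0.129)^(1/0.51) ≈ 13.6925.
y_gold = 13.6925^0.49 ≈ 3.6048, c_gold = y_gold − 0.129·k_gold ≈ 1.8384.
Gain: Δc = 1.8384 − 1.8124 ≈ 0.0261.

Δc ≈ 0.026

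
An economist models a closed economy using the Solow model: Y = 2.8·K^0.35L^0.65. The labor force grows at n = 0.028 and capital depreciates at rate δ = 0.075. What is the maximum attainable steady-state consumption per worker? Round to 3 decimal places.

Capital per worker breaks even when investment replaces (n + δ)·k; here n + δ = 0.103.
Setting f'(k) = n+δ gives 0.35·2.8·k^(0.35−1) = 0.103, hence k_gold = (0.35·2.8/0.103)^(1/0.65) ≈ 32.0047.
y_gold = 2.8·32.0047^0.35 ≈ 9.4185.
c_gold = y_gold − (n+δ)·k_gold = 9.4185 − 0.103·32.0047 ≈ 6.1220.

c_gold ≈ 6.122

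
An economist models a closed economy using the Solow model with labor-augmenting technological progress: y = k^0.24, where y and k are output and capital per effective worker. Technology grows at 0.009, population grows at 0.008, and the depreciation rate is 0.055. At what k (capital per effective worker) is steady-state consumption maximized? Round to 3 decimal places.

k_gold ≈ 4.875

The effective depreciation rate is n + g + δ = 0.008 + 0.009 + 0.055 = 0.072.
Setting f'(k) = n+g+δ gives 0.24·k^(0.24−1) = 0.072, hence k_gold = (0.24/0.072)^(1/0.76) ≈ 4.8753.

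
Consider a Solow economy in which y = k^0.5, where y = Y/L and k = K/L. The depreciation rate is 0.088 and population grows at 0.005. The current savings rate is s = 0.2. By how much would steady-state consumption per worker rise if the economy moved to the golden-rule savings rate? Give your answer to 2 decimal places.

Capital per worker breaks even when investment replaces (n + δ)·k; here n + δ = 0.093.
Current steady state (s = 0.2): k* = (0.2/0.093)^(1/0.5) ≈ 4.6248, y* = 4.6248^0.5 ≈ 2.1505, c* = (1−0.2)·2.1505 ≈ 1.7204.
At the golden rule the marginal product of capital equals n+δ: 0.5·k^(0.5−1) = 0.093. Solving, k_gold = (0.5/0.093)^(1/0.5) ≈ 28.9051.
y_gold = 28.9051^0.5 ≈ 5.3763, c_gold = y_gold − 0.093·k_gold ≈ 2.6882.
Gain: Δc = 2.6882 − 1.7204 ≈ 0.9677.

Δc ≈ 0.97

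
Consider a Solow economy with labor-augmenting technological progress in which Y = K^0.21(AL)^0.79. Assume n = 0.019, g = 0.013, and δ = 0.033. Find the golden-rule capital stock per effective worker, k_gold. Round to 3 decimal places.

The effective depreciation rate is n + g + δ = 0.019 + 0.013 + 0.033 = 0.065.
Golden rule sets MPK = n+g+δ: 0.21·k^(0.21−1) = 0.065, so k_gold = (0.21/0.065)^(1/0.79) ≈ 4.4126.

k_gold ≈ 4.413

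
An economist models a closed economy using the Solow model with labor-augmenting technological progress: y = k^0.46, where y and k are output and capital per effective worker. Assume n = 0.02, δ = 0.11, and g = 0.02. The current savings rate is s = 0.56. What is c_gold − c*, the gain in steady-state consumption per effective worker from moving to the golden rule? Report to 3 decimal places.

Capital per effective worker breaks even when investment replaces (n + g + δ)·k; here n + g + δ = 0.15.
Current steady state (s = 0.56): k* = (0.56/0.15)^(1/0.54) ≈ 11.4667, y* = 11.4667^0.46 ≈ 3.0714, c* = (1−0.56)·3.0714 ≈ 1.3514.
Maximizing c = f(k) − (n+g+δ)·k gives f'(k) = n+g+δ, i.e. 0.46·k^(0.46−1) = 0.15, so k_gold = (0.46/0.15)^(1/0.54) ≈ 7.9659.
y_gold = 7.9659^0.46 ≈ 2.5976, c_gold = y_gold − 0.15·k_gold ≈ 1.4027.
Gain: Δc = 1.4027 − 1.3514 ≈ 0.0513.

Δc ≈ 0.051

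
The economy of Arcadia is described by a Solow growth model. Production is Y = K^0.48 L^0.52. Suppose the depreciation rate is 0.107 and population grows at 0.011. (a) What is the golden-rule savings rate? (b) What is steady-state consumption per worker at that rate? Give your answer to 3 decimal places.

(a) s_gold = 0.480; (b) c_gold ≈ 1.899

Break-even investment rate: n + δ = 0.011 + 0.107 = 0.118.
For Cobb-Douglas, s_gold equals capital's share: s_gold = 0.48.
At the golden rule the marginal product of capital equals n+δ: 0.48·k^(0.48−1) = 0.118. Solving, k_gold = (0.48/0.118)^(1/0.52) ≈ 14.8540.
y_gold = 14.8540^0.48 ≈ 3.6516; c_gold = (1−0.48)·y_gold ≈ 1.8988.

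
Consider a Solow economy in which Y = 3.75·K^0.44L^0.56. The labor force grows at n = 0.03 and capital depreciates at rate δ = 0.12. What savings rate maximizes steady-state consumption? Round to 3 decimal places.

s_gold = 0.440

n + δ = 0.03 + 0.12 = 0.15.
At the golden rule MPK = n+δ, and in any Cobb-Douglas steady state s = (n+δ)·k/y = MPK·k/y = capital's share 0.44.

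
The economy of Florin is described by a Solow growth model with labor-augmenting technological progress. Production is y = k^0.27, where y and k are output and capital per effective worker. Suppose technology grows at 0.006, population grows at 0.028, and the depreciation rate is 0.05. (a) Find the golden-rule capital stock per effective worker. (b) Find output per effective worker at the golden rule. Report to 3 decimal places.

The effective depreciation rate is n + g + δ = 0.028 + 0.006 + 0.05 = 0.084.
Maximizing c = f(k) − (n+g+δ)·k gives f'(k) = n+g+δ, i.e. 0.27·k^(0.27−1) = 0.084, so k_gold = (0.27/0.084)^(1/0.73) ≈ 4.9504.
y_gold = 4.9504^0.27 ≈ 1.5401.

(a) k_gold ≈ 4.950; (b) y_gold ≈ 1.540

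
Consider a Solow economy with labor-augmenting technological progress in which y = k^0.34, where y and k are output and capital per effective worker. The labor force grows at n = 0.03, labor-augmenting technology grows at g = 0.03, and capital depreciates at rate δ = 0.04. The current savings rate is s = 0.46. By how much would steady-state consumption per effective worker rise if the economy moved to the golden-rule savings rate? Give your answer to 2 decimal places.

Break-even investment rate: n + g + δ = 0.03 + 0.03 + 0.04 = 0.1.
Current steady state (s = 0.46): k* = (0.46/0.1)^(1/0.66) ≈ 10.0967, y* = 10.0967^0.34 ≈ 2.1949, c* = (1−0.46)·2.1949 ≈ 1.1853.
At the golden rule the marginal product of capital equals n+g+δ: 0.34·k^(0.34−1) = 0.1. Solving, k_gold = (0.34/0.1)^(1/0.66) ≈ 6.3866.
y_gold = 6.3866^0.34 ≈ 1.8784, c_gold = y_gold − 0.1·k_gold ≈ 1.2398.
Gain: Δc = 1.2398 − 1.1853 ≈ 0.0545.

Δc ≈ 0.05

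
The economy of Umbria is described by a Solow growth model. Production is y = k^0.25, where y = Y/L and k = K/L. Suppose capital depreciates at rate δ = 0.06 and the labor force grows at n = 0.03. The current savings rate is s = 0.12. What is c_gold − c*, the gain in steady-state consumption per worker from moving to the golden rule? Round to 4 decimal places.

Δc ≈ 0.0857

The effective depreciation rate is n + δ = 0.03 + 0.06 = 0.09.
Current steady state (s = 0.12): k* = (0.12/0.09)^(1/0.75) ≈ 1.4675, y* = 1.4675^0.25 ≈ 1.1006, c* = (1−0.12)·1.1006 ≈ 0.9686.
Golden rule sets MPK = n+δ: 0.25·k^(0.25−1) = 0.09, so k_gold = (0.25/0.09)^(1/0.75) ≈ 3.9048.
y_gold = 3.9048^0.25 ≈ 1.4057, c_gold = y_gold − 0.09·k_gold ≈ 1.0543.
Gain: Δc = 1.0543 − 0.9686 ≈ 0.0857.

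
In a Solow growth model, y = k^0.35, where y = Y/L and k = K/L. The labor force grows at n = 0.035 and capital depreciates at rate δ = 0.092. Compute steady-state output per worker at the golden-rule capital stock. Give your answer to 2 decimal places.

y_gold ≈ 1.73

Capital per worker breaks even when investment replaces (n + δ)·k; here n + δ = 0.127.
At the golden rule the marginal product of capital equals n+δ: 0.35·k^(0.35−1) = 0.127. Solving, k_gold = (0.35/0.127)^(1/0.65) ≈ 4.7570.
Output: y_gold = k_gold^0.35 = 4.7570^0.35 ≈ 1.7261.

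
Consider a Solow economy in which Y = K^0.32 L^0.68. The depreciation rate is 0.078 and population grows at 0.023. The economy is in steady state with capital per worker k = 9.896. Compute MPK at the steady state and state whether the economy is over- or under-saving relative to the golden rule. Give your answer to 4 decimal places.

over-saving; MPK ≈ 0.0673

The effective depreciation rate is n + δ = 0.023 + 0.078 = 0.101.
MPK = 0.32·k^(0.32−1) = 0.32·9.896^(-0.68) ≈ 0.0673.
MPK < 0.101, so the economy is dynamically inefficient (over-saving).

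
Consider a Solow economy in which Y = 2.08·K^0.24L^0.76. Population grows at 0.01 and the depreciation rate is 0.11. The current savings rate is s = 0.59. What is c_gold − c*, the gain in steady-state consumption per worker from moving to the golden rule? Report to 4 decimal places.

Δc ≈ 0.7025

n + δ = 0.01 + 0.11 = 0.12.
Current steady state (s = 0.59): k* = (0.59·2.08/0.12)^(1/0.76) ≈ 21.3107, y* = 2.08·21.3107^0.24 ≈ 4.3344, c* = (1−0.59)·4.3344 ≈ 1.7771.
Golden rule sets MPK = n+δ: 0.24·2.08·k^(0.24−1) = 0.12, so k_gold = (0.24·2.08/0.12)^(1/0.76) ≈ 6.5252.
y_gold = 2.08·6.5252^0.24 ≈ 3.2626, c_gold = y_gold − 0.12·k_gold ≈ 2.4796.
Gain: Δc = 2.4796 − 1.7771 ≈ 0.7025.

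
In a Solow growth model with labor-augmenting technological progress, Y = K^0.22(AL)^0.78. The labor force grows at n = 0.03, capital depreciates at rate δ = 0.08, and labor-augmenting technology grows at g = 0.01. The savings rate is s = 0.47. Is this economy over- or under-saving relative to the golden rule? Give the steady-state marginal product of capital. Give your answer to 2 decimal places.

over-saving; MPK ≈ 0.06

n + g + δ = 0.03 + 0.01 + 0.08 = 0.12.
Steady-state k*: s·k^0.22 = 0.12·k gives k* = (0.47/0.12)^(1/0.78) ≈ 5.7564.
MPK = 0.22·5.7564^(-0.78) ≈ 0.0562.
MPK < n+g+δ = 0.12, so the economy is dynamically inefficient (over-saving).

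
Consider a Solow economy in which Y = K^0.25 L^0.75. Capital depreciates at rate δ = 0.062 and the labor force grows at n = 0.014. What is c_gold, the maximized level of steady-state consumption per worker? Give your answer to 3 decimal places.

Capital per worker breaks even when investment replaces (n + δ)·k; here n + δ = 0.076.
Maximizing c = f(k) − (n+δ)·k gives f'(k) = n+δ, i.e. 0.25·k^(0.25−1) = 0.076, so k_gold = (0.25/0.076)^(1/0.75) ≈ 4.8922.
y_gold = 4.8922^0.25 ≈ 1.4872.
c_gold = y_gold − (n+δ)·k_gold = 1.4872 − 0.076·4.8922 ≈ 1.1154.

c_gold ≈ 1.115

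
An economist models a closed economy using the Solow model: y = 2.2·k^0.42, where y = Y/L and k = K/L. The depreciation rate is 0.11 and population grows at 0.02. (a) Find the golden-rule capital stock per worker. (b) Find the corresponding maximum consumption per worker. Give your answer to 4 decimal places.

(a) k_gold ≈ 29.4102; (b) c_gold ≈ 5.2798

n + δ = 0.02 + 0.11 = 0.13.
Setting f'(k) = n+δ gives 0.42·2.2·k^(0.42−1) = 0.13, hence k_gold = (0.42·2.2/0.13)^(1/0.58) ≈ 29.4102.
y_gold = 2.2·29.4102^0.42 ≈ 9.1031; c_gold = y_gold − 0.13·k_gold ≈ 5.2798.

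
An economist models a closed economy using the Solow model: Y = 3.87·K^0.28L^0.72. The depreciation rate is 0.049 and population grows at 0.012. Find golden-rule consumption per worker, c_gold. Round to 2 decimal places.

c_gold ≈ 8.53

The effective depreciation rate is n + δ = 0.012 + 0.049 = 0.061.
Golden rule sets MPK = n+δ: 0.28·3.87·k^(0.28−1) = 0.061, so k_gold = (0.28·3.87/0.061)^(1/0.72) ≈ 54.3840.
y_gold = 3.87·54.3840^0.28 ≈ 11.8479.
c_gold = y_gold − (n+δ)·k_gold = 11.8479 − 0.061·54.3840 ≈ 8.5305.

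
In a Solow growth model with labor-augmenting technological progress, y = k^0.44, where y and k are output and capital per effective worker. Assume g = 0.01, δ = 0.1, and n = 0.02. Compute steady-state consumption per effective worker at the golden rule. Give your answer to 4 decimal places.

n + g + δ = 0.02 + 0.01 + 0.1 = 0.13.
Setting f'(k) = n+g+δ gives 0.44·k^(0.44−1) = 0.13, hence k_gold = (0.44/0.13)^(1/0.56) ≈ 8.8217.
y_gold = 8.8217^0.44 ≈ 2.6064.
c_gold = y_gold − (n+g+δ)·k_gold = 2.6064 − 0.13·8.8217 ≈ 1.4596.

c_gold ≈ 1.4596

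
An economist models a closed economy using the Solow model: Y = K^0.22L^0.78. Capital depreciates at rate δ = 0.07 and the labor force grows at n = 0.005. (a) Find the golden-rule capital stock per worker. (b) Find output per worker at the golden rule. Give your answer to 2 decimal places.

Capital per worker breaks even when investment replaces (n + δ)·k; here n + δ = 0.075.
Golden rule sets MPK = n+δ: 0.22·k^(0.22−1) = 0.075, so k_gold = (0.22/0.075)^(1/0.78) ≈ 3.9736.
y_gold = 3.9736^0.22 ≈ 1.3546.

(a) k_gold ≈ 3.97; (b) y_gold ≈ 1.35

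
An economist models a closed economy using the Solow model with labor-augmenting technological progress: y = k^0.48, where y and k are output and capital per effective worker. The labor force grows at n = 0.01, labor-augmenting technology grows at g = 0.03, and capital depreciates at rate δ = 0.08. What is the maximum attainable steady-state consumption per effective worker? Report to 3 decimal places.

Capital per effective worker breaks even when investment replaces (n + g + δ)·k; here n + g + δ = 0.12.
Golden rule sets MPK = n+g+δ: 0.48·k^(0.48−1) = 0.12, so k_gold = (0.48/0.12)^(1/0.52) ≈ 14.3816.
y_gold = 14.3816^0.48 ≈ 3.5954.
c_gold = y_gold − (n+g+δ)·k_gold = 3.5954 − 0.12·14.3816 ≈ 1.8696.

c_gold ≈ 1.870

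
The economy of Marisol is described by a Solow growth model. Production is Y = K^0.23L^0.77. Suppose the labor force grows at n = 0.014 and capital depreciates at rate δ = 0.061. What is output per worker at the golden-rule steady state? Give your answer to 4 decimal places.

Break-even investment rate: n + δ = 0.014 + 0.061 = 0.075.
At the golden rule the marginal product of capital equals n+δ: 0.23·k^(0.23−1) = 0.075. Solving, k_gold = (0.23/0.075)^(1/0.77) ≈ 4.2858.
Output: y_gold = k_gold^0.23 = 4.2858^0.23 ≈ 1.3976.

y_gold ≈ 1.3976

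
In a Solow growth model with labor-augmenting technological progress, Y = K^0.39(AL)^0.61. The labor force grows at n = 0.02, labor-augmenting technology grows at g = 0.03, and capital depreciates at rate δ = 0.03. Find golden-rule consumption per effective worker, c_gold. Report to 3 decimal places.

The effective depreciation rate is n + g + δ = 0.02 + 0.03 + 0.03 = 0.08.
Setting f'(k) = n+g+δ gives 0.39·k^(0.39−1) = 0.08, hence k_gold = (0.39/0.08)^(1/0.61) ≈ 13.4223.
y_gold = 13.4223^0.39 ≈ 2.7533.
c_gold = y_gold − (n+g+δ)·k_gold = 2.7533 − 0.08·13.4223 ≈ 1.6795.

c_gold ≈ 1.680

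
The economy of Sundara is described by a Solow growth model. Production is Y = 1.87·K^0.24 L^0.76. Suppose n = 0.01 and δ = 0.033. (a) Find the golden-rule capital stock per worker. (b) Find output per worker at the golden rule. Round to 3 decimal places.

Break-even investment rate: n + δ = 0.01 + 0.033 = 0.043.
Maximizing c = f(k) − (n+δ)·k gives f'(k) = n+δ, i.e. 0.24·1.87·k^(0.24−1) = 0.043, so k_gold = (0.24·1.87/0.043)^(1/0.76) ≈ 21.8898.
y_gold = 1.87·21.8898^0.24 ≈ 3.9219.

(a) k_gold ≈ 21.890; (b) y_gold ≈ 3.922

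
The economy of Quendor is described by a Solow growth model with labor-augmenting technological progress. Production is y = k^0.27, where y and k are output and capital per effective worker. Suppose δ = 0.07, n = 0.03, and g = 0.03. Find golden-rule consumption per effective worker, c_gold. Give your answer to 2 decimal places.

The effective depreciation rate is n + g + δ = 0.03 + 0.03 + 0.07 = 0.13.
Maximizing c = f(k) − (n+g+δ)·k gives f'(k) = n+g+δ, i.e. 0.27·k^(0.27−1) = 0.13, so k_gold = (0.27/0.13)^(1/0.73) ≈ 2.7216.
y_gold = 2.7216^0.27 ≈ 1.3104.
c_gold = y_gold − (n+g+δ)·k_gold = 1.3104 − 0.13·2.7216 ≈ 0.9566.

c_gold ≈ 0.96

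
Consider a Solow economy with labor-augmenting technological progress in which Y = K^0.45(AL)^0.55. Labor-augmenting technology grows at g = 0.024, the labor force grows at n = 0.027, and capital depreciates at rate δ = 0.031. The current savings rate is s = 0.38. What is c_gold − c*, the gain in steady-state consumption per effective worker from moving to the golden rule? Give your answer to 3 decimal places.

Break-even investment rate: n + g + δ = 0.027 + 0.024 + 0.031 = 0.082.
Current steady state (s = 0.38): k* = (0.38/0.082)^(1/0.55) ≈ 16.2500, y* = 16.2500^0.45 ≈ 3.5066, c* = (1−0.38)·3.5066 ≈ 2.1741.
Golden rule sets MPK = n+g+δ: 0.45·k^(0.45−1) = 0.082, so k_gold = (0.45/0.082)^(1/0.55) ≈ 22.0984.
y_gold = 22.0984^0.45 ≈ 4.0268, c_gold = y_gold − 0.082·k_gold ≈ 2.2148.
Gain: Δc = 2.2148 − 2.1741 ≈ 0.0407.

Δc ≈ 0.041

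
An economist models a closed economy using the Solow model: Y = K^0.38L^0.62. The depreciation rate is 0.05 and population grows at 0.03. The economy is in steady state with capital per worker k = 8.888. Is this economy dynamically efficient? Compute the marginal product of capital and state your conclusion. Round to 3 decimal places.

dynamically efficient; MPK ≈ 0.098

Break-even investment rate: n + δ = 0.03 + 0.05 = 0.08.
MPK = 0.38·k^(0.38−1) = 0.38·8.888^(-0.62) ≈ 0.0981.
MPK > 0.08, so the economy is dynamically efficient (under-saving).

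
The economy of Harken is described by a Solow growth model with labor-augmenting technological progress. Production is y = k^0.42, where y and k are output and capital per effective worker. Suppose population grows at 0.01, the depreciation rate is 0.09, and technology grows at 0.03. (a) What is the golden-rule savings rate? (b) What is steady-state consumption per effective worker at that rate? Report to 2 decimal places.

n + g + δ = 0.01 + 0.03 + 0.09 = 0.13.
For Cobb-Douglas, s_gold equals capital's share: s_gold = 0.42.
Golden rule sets MPK = n+g+δ: 0.42·k^(0.42−1) = 0.13, so k_gold = (0.42/0.13)^(1/0.58) ≈ 7.5529.
y_gold = 7.5529^0.42 ≈ 2.3378; c_gold = (1−0.42)·y_gold ≈ 1.3559.

(a) s_gold = 0.42; (b) c_gold ≈ 1.36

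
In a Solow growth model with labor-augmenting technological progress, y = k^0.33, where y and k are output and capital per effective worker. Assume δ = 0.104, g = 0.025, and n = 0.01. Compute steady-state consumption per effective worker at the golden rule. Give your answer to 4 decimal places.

The effective depreciation rate is n + g + δ = 0.01 + 0.025 + 0.104 = 0.139.
Maximizing c = f(k) − (n+g+δ)·k gives f'(k) = n+g+δ, i.e. 0.33·k^(0.33−1) = 0.139, so k_gold = (0.33/0.139)^(1/0.67) ≈ 3.6345.
y_gold = 3.6345^0.33 ≈ 1.5309.
c_gold = y_gold − (n+g+δ)·k_gold = 1.5309 − 0.139·3.6345 ≈ 1.0257.

c_gold ≈ 1.0257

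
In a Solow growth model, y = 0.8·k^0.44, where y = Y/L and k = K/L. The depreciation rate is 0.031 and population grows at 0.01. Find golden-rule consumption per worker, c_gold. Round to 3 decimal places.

c_gold ≈ 2.426

n + δ = 0.01 + 0.031 = 0.041.
Maximizing c = f(k) − (n+δ)·k gives f'(k) = n+δ, i.e. 0.44·0.8·k^(0.44−1) = 0.041, so k_gold = (0.44·0.8/0.041)^(1/0.56) ≈ 46.4972.
y_gold = 0.8·46.4972^0.44 ≈ 4.3327.
c_gold = y_gold − (n+δ)·k_gold = 4.3327 − 0.041·46.4972 ≈ 2.4263.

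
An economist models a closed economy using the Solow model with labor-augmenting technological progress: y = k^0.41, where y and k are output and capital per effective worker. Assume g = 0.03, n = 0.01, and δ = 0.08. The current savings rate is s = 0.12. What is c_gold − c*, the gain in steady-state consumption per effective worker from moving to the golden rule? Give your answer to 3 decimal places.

Δc ≈ 0.506

Capital per effective worker breaks even when investment replaces (n + g + δ)·k; here n + g + δ = 0.12.
Current steady state (s = 0.12): k* = (0.12/0.12)^(1/0.59) ≈ 1.0000, y* = 1.0000^0.41 ≈ 1.0000, c* = (1−0.12)·1.0000 ≈ 0.8800.
At the golden rule the marginal product of capital equals n+g+δ: 0.41·k^(0.41−1) = 0.12. Solving, k_gold = (0.41/0.12)^(1/0.59) ≈ 8.0244.
y_gold = 8.0244^0.41 ≈ 2.3486, c_gold = y_gold − 0.12·k_gold ≈ 1.3857.
Gain: Δc = 1.3857 − 0.8800 ≈ 0.5057.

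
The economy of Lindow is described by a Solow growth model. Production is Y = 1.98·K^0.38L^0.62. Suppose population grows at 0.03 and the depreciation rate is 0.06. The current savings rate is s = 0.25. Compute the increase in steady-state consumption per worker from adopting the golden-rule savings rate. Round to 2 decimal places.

Δc ≈ 0.29

The effective depreciation rate is n + δ = 0.03 + 0.06 = 0.09.
Current steady state (s = 0.25): k* = (0.25·1.98/0.09)^(1/0.62) ≈ 15.6363, y* = 1.98·15.6363^0.38 ≈ 5.6291, c* = (1−0.25)·5.6291 ≈ 4.2218.
Maximizing c = f(k) − (n+δ)·k gives f'(k) = n+δ, i.e. 0.38·1.98·k^(0.38−1) = 0.09, so k_gold = (0.38·1.98/0.09)^(1/0.62) ≈ 30.7206.
y_gold = 1.98·30.7206^0.38 ≈ 7.2759, c_gold = y_gold − 0.09·k_gold ≈ 4.5111.
Gain: Δc = 4.5111 − 4.2218 ≈ 0.2893.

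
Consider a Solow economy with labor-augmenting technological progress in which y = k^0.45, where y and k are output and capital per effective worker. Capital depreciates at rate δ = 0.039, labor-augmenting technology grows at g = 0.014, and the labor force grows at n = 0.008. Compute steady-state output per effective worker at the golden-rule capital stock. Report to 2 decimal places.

n + g + δ = 0.008 + 0.014 + 0.039 = 0.061.
Golden rule sets MPK = n+g+δ: 0.45·k^(0.45−1) = 0.061, so k_gold = (0.45/0.061)^(1/0.55) ≈ 37.8415.
Output: y_gold = k_gold^0.45 = 37.8415^0.45 ≈ 5.1296.

y_gold ≈ 5.13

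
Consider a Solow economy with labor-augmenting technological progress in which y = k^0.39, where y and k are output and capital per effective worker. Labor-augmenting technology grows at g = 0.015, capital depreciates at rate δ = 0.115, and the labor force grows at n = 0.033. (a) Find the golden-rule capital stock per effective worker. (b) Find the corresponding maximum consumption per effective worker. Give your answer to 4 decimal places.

Break-even investment rate: n + g + δ = 0.033 + 0.015 + 0.115 = 0.163.
Golden rule sets MPK = n+g+δ: 0.39·k^(0.39−1) = 0.163, so k_gold = (0.39/0.163)^(1/0.61) ≈ 4.1794.
y_gold = 4.1794^0.39 ≈ 1.7468; c_gold = y_gold − 0.163·k_gold ≈ 1.0655.

(a) k_gold ≈ 4.1794; (b) c_gold ≈ 1.0655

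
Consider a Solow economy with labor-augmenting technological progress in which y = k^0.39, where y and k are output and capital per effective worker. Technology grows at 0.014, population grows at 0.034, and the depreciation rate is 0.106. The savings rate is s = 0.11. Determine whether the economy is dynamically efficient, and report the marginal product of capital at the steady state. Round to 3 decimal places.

The effective depreciation rate is n + g + δ = 0.034 + 0.014 + 0.106 = 0.154.
Steady-state k*: s·k^0.39 = 0.154·k gives k* = (0.11/0.154)^(1/0.61) ≈ 0.5760.
MPK = 0.39·0.5760^(-0.61) ≈ 0.5460.
MPK > n+g+δ = 0.154, so the economy is dynamically efficient (under-saving).

dynamically efficient; MPK ≈ 0.546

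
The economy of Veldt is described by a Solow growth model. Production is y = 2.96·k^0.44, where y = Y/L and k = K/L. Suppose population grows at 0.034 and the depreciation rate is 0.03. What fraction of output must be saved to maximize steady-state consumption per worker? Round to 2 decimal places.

n + δ = 0.034 + 0.03 = 0.064.
At the golden rule MPK = n+δ, and in any Cobb-Douglas steady state s = (n+δ)·k/y = MPK·k/y = capital's share 0.44.

s_gold = 0.44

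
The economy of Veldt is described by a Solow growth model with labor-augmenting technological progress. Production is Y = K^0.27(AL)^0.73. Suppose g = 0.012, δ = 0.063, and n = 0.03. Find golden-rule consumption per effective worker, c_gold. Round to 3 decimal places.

c_gold ≈ 1.035

The effective depreciation rate is n + g + δ = 0.03 + 0.012 + 0.063 = 0.105.
Maximizing c = f(k) − (n+g+δ)·k gives f'(k) = n+g+δ, i.e. 0.27·k^(0.27−1) = 0.105, so k_gold = (0.27/0.105)^(1/0.73) ≈ 3.6466.
y_gold = 3.6466^0.27 ≈ 1.4181.
c_gold = y_gold − (n+g+δ)·k_gold = 1.4181 − 0.105·3.6466 ≈ 1.0352.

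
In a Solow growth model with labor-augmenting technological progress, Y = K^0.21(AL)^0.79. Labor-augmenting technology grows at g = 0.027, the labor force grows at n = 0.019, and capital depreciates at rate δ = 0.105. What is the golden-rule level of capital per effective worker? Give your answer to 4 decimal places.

Break-even investment rate: n + g + δ = 0.019 + 0.027 + 0.105 = 0.151.
Maximizing c = f(k) − (n+g+δ)·k gives f'(k) = n+g+δ, i.e. 0.21·k^(0.21−1) = 0.151, so k_gold = (0.21/0.151)^(1/0.79) ≈ 1.5182.

k_gold ≈ 1.5182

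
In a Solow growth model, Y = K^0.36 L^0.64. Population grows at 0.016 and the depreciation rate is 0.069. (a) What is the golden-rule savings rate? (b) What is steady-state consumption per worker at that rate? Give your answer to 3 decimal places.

(a) s_gold = 0.360; (b) c_gold ≈ 1.441

n + δ = 0.016 + 0.069 = 0.085.
For Cobb-Douglas, s_gold equals capital's share: s_gold = 0.36.
Setting f'(k) = n+δ gives 0.36·k^(0.36−1) = 0.085, hence k_gold = (0.36/0.085)^(1/0.64) ≈ 9.5391.
y_gold = 9.5391^0.36 ≈ 2.2523; c_gold = (1−0.36)·y_gold ≈ 1.4415.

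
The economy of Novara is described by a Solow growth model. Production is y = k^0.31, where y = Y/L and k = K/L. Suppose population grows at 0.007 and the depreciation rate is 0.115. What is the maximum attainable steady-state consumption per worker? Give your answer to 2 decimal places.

Break-even investment rate: n + δ = 0.007 + 0.115 = 0.122.
Maximizing c = f(k) − (n+δ)·k gives f'(k) = n+δ, i.e. 0.31·k^(0.31−1) = 0.122, so k_gold = (0.31/0.122)^(1/0.69) ≈ 3.8633.
y_gold = 3.8633^0.31 ≈ 1.5204.
c_gold = y_gold − (n+δ)·k_gold = 1.5204 − 0.122·3.8633 ≈ 1.0491.

c_gold ≈ 1.05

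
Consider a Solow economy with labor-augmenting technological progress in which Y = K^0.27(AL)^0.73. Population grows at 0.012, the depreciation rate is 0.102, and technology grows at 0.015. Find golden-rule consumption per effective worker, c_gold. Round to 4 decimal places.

c_gold ≈ 0.9593

Capital per effective worker breaks even when investment replaces (n + g + δ)·k; here n + g + δ = 0.129.
Maximizing c = f(k) − (n+g+δ)·k gives f'(k) = n+g+δ, i.e. 0.27·k^(0.27−1) = 0.129, so k_gold = (0.27/0.129)^(1/0.73) ≈ 2.7505.
y_gold = 2.7505^0.27 ≈ 1.3141.
c_gold = y_gold − (n+g+δ)·k_gold = 1.3141 − 0.129·2.7505 ≈ 0.9593.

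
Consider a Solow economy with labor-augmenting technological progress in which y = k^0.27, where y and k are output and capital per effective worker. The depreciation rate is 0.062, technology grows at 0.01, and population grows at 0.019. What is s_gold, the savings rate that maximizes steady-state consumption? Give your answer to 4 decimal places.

n + g + δ = 0.019 + 0.01 + 0.062 = 0.091.
At the golden rule MPK = n+g+δ, and in any Cobb-Douglas steady state s = (n+g+δ)·k/y = MPK·k/y = capital's share 0.27.

s_gold = 0.2700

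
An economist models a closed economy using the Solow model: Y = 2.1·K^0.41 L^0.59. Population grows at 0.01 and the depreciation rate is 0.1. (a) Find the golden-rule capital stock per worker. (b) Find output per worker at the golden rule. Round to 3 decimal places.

(a) k_gold ≈ 32.703; (b) y_gold ≈ 8.774

The effective depreciation rate is n + δ = 0.01 + 0.1 = 0.11.
Maximizing c = f(k) − (n+δ)·k gives f'(k) = n+δ, i.e. 0.41·2.1·k^(0.41−1) = 0.11, so k_gold = (0.41·2.1/0.11)^(1/0.59) ≈ 32.7035.
y_gold = 2.1·32.7035^0.41 ≈ 8.7741.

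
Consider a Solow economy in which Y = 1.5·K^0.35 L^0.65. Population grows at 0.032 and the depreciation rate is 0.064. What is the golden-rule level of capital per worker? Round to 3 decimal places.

k_gold ≈ 13.653

Break-even investment rate: n + δ = 0.032 + 0.064 = 0.096.
At the golden rule the marginal product of capital equals n+δ: 0.35·1.5·k^(0.35−1) = 0.096. Solving, k_gold = (0.35·1.5/0.096)^(1/0.65) ≈ 13.6525.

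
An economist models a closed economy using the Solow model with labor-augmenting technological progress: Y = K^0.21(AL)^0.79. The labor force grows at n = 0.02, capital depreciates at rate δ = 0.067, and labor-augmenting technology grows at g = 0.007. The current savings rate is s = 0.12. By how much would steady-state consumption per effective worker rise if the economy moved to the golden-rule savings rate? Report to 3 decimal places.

The effective depreciation rate is n + g + δ = 0.02 + 0.007 + 0.067 = 0.094.
Current steady state (s = 0.12): k* = (0.12/0.094)^(1/0.79) ≈ 1.3622, y* = 1.3622^0.21 ≈ 1.0671, c* = (1−0.12)·1.0671 ≈ 0.9390.
Setting f'(k) = n+g+δ gives 0.21·k^(0.21−1) = 0.094, hence k_gold = (0.21/0.094)^(1/0.79) ≈ 2.7662.
y_gold = 2.7662^0.21 ≈ 1.2382, c_gold = y_gold − 0.094·k_gold ≈ 0.9782.
Gain: Δc = 0.9782 − 0.9390 ≈ 0.0392.

Δc ≈ 0.039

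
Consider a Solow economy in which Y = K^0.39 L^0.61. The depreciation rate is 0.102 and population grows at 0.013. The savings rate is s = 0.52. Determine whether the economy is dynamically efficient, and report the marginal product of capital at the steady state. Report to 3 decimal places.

dynamically inefficient; MPK ≈ 0.086

Break-even investment rate: n + δ = 0.013 + 0.102 = 0.115.
Steady-state k*: s·k^0.39 = 0.115·k gives k* = (0.52/0.115)^(1/0.61) ≈ 11.8651.
MPK = 0.39·11.8651^(-0.61) ≈ 0.0863.
MPK < n+δ = 0.115, so the economy is dynamically inefficient (over-saving).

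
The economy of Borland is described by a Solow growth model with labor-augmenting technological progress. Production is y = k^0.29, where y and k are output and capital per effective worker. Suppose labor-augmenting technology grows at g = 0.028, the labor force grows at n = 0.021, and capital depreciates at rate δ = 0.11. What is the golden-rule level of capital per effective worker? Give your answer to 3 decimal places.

k_gold ≈ 2.331

The effective depreciation rate is n + g + δ = 0.021 + 0.028 + 0.11 = 0.159.
Setting f'(k) = n+g+δ gives 0.29·k^(0.29−1) = 0.159, hence k_gold = (0.29/0.159)^(1/0.71) ≈ 2.3313.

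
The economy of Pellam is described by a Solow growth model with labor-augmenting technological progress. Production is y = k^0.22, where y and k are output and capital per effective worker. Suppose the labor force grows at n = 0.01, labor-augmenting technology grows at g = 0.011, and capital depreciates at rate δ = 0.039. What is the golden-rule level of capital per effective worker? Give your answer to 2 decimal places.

The effective depreciation rate is n + g + δ = 0.01 + 0.011 + 0.039 = 0.06.
Setting f'(k) = n+g+δ gives 0.22·k^(0.22−1) = 0.06, hence k_gold = (0.22/0.06)^(1/0.78) ≈ 5.2896.

k_gold ≈ 5.29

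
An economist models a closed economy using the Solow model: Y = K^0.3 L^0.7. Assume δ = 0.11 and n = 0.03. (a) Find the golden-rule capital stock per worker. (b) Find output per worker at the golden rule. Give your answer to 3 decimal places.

(a) k_gold ≈ 2.971; (b) y_gold ≈ 1.386

n + δ = 0.03 + 0.11 = 0.14.
Maximizing c = f(k) − (n+δ)·k gives f'(k) = n+δ, i.e. 0.3·k^(0.3−1) = 0.14, so k_gold = (0.3/0.14)^(1/0.7) ≈ 2.9706.
y_gold = 2.9706^0.3 ≈ 1.3863.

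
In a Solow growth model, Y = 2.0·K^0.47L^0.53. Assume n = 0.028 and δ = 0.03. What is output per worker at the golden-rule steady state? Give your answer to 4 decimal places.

n + δ = 0.028 + 0.03 = 0.058.
Golden rule sets MPK = n+δ: 0.47·2.0·k^(0.47−1) = 0.058, so k_gold = (0.47·2.0/0.058)^(1/0.53) ≈ 191.6252.
Output: y_gold = 2.0·k_gold^0.47 = 2.0·191.6252^0.47 ≈ 23.6474.

y_gold ≈ 23.6474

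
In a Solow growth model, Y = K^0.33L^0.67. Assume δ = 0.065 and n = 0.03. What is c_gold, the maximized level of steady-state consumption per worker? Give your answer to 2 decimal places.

c_gold ≈ 1.24

Break-even investment rate: n + δ = 0.03 + 0.065 = 0.095.
Golden rule sets MPK = n+δ: 0.33·k^(0.33−1) = 0.095, so k_gold = (0.33/0.095)^(1/0.67) ≈ 6.4143.
y_gold = 6.4143^0.33 ≈ 1.8465.
c_gold = y_gold − (n+δ)·k_gold = 1.8465 − 0.095·6.4143 ≈ 1.2372.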